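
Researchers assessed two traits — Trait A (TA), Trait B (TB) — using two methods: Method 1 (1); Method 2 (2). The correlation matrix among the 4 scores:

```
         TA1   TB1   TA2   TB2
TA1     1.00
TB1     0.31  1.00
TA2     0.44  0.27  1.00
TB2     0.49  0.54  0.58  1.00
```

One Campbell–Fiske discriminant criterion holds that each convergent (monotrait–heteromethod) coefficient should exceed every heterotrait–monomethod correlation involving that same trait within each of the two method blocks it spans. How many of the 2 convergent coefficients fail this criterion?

Each convergent coefficient versus the relevant comparison correlations:
TA (methods 1·2): 0.44 vs {0.31, 0.58} → fail.
TB (methods 1·2): 0.54 vs {0.31, 0.58} → fail.
2 of 2 fail.

2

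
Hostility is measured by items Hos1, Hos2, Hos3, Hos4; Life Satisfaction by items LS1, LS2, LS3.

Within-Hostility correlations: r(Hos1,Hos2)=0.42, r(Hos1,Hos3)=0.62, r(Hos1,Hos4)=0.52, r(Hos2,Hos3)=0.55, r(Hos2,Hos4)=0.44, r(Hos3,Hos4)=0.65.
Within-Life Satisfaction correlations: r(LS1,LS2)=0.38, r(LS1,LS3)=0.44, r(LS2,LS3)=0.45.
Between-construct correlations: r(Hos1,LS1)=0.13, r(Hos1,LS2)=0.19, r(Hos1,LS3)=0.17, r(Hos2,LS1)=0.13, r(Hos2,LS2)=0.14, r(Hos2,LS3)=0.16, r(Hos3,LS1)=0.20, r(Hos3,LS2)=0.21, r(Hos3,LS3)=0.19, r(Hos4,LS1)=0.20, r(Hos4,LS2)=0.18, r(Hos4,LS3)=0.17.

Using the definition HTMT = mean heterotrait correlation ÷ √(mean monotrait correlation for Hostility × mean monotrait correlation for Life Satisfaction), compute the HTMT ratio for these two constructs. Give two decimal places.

Mean heterotrait r = 2.07/12 = 0.1725.
Mean within-Hos = 3.20/6 = 0.5333; mean within-LS = 1.27/3 = 0.4233.
Geometric mean = √(0.5333 × 0.4233) = 0.4751.
HTMT = 0.1725 / 0.4751 = 0.36.

0.36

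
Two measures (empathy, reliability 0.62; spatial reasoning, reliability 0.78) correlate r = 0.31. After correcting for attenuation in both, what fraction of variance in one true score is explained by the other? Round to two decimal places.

0.20

Disattenuated r = 0.31 / √(0.62 × 0.78) = 0.31 / 0.6954 = 0.4458.
Shared true-score variance = 0.4458² = 0.1987 ≈ 0.20.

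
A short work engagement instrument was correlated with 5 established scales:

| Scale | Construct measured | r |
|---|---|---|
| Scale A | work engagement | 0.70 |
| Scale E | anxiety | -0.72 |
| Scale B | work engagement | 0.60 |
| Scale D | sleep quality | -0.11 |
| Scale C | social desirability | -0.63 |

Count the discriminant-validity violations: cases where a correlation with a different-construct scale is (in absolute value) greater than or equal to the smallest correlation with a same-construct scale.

Convergent (same construct = work engagement): Scale A, Scale B.
Smallest convergent = 0.60. Discriminant |r|: 0.72, 0.11, 0.63; count ≥ 0.60 → 2.

2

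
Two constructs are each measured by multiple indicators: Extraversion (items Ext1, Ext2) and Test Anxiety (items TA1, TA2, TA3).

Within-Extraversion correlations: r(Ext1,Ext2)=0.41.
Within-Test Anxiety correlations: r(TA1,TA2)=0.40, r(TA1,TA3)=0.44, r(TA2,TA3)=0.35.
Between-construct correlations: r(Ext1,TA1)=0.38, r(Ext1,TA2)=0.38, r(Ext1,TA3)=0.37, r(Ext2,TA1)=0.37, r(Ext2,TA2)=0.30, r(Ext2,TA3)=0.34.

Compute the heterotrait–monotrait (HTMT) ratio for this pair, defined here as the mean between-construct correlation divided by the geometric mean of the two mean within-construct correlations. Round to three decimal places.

0.884

Mean heterotrait r = 2.14/6 = 0.3567.
Mean within-Ext = 0.41/1 = 0.4100; mean within-TA = 1.19/3 = 0.3967.
Geometric mean = √(0.4100 × 0.3967) = 0.4033.
HTMT = 0.3567 / 0.4033 = 0.884.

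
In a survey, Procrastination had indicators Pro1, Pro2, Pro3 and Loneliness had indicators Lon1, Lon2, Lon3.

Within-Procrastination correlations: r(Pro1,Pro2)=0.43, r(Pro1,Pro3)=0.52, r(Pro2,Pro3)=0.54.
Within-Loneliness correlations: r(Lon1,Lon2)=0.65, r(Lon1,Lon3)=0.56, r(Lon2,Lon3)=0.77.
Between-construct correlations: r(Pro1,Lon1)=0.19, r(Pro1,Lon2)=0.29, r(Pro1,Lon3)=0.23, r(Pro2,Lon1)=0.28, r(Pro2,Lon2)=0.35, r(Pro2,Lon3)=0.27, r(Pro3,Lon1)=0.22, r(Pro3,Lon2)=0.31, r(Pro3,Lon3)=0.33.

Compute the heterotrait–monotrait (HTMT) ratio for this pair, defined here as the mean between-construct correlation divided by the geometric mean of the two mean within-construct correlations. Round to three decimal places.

Mean heterotrait r = 2.47/9 = 0.2744.
Mean within-Pro = 1.49/3 = 0.4967; mean within-Lon = 1.98/3 = 0.6600.
Geometric mean = √(0.4967 × 0.6600) = 0.5726.
HTMT = 0.2744 / 0.5726 = 0.479.

0.479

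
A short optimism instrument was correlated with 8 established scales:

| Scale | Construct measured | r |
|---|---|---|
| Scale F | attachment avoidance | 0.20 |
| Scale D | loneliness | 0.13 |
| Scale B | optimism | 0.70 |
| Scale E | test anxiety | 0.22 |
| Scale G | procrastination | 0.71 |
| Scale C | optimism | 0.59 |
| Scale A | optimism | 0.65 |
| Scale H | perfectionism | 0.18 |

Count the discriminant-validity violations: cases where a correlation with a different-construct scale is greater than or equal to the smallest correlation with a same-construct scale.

Convergent (same construct = optimism): Scale B, Scale C, Scale A.
Smallest convergent = 0.59. Discriminant values: 0.20, 0.13, 0.22, 0.71, 0.18; count ≥ 0.59 → 1.

1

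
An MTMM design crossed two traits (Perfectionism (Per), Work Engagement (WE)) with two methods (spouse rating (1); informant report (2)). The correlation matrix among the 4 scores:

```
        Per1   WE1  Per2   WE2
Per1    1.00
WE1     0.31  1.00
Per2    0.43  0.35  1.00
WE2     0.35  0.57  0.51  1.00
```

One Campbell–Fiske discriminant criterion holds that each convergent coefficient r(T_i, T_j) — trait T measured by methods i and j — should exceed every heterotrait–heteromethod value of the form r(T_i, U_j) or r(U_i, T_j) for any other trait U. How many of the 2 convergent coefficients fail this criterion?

Checking each validity diagonal entry against its comparison values:
Per (methods 1·2): 0.43 vs {0.35, 0.35} → pass.
WE (methods 1·2): 0.57 vs {0.35, 0.35} → pass.
0 of 2 fail.

0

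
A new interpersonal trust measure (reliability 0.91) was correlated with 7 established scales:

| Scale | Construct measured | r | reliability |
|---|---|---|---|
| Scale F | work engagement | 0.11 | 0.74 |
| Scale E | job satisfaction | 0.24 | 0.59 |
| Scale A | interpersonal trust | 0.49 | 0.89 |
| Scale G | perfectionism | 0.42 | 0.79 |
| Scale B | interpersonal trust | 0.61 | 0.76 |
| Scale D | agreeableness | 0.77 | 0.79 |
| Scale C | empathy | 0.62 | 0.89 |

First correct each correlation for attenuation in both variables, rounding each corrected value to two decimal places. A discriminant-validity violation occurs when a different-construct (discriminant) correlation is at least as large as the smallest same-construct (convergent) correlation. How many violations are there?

2

Disattenuated r (r / √(r_scale · r_new)):
  Scale F (disc): 0.11 / √(0.74·0.91) = 0.13
  Scale E (disc): 0.24 / √(0.59·0.91) = 0.33
  Scale A (conv): 0.49 / √(0.89·0.91) = 0.54
  Scale G (disc): 0.42 / √(0.79·0.91) = 0.50
  Scale B (conv): 0.61 / √(0.76·0.91) = 0.73
  Scale D (disc): 0.77 / √(0.79·0.91) = 0.91
  Scale C (disc): 0.62 / √(0.89·0.91) = 0.69
Smallest convergent = 0.54. Discriminant values: 0.13, 0.33, 0.50, 0.91, 0.69; count ≥ 0.54 → 2.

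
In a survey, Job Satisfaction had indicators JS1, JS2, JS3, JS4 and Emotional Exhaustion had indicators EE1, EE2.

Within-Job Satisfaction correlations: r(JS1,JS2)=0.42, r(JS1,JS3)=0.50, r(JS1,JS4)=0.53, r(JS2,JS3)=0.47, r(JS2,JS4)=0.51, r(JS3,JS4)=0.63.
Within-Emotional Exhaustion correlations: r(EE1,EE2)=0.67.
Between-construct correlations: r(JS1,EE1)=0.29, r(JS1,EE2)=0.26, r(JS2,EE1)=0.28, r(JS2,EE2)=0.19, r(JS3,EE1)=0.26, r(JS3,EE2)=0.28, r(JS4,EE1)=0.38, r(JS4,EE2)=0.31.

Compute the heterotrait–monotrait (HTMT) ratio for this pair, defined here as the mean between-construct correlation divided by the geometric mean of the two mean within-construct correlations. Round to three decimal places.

0.481

Between-construct mean = 2.25/8 = 0.2813.
Mean within-JS = 3.06/6 = 0.5100; mean within-EE = 0.67/1 = 0.6700.
Geometric mean = √(0.5100 × 0.6700) = 0.5846.
HTMT = 0.2813 / 0.5846 = 0.481.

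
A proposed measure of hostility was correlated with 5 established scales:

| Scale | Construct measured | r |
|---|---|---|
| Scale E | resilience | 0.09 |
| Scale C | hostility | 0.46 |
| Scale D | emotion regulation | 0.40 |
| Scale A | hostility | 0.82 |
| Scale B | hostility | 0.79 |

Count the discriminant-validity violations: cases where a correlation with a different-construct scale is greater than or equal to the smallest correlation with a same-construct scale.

0

Convergent (same construct = hostility): Scale C, Scale A, Scale B.
Smallest convergent = 0.46. Discriminant values: 0.09, 0.40; count ≥ 0.46 → 0.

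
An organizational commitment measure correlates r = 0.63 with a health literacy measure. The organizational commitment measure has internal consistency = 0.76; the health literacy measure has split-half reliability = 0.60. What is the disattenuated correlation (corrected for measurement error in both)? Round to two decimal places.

0.93

r_true = r_obs / √(r_xx · r_yy) = 0.63 / √(0.76 × 0.60) = 0.63 / √0.4560 = 0.63 / 0.6753 ≈ 0.93.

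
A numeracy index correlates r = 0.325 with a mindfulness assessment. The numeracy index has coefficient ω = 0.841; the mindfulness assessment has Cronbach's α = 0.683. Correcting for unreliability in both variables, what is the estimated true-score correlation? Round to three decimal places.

0.429

r_true = r_obs / √(r_xx · r_yy) = 0.325 / √(0.841 × 0.683) = 0.325 / √0.574403 = 0.325 / 0.7579 ≈ 0.429.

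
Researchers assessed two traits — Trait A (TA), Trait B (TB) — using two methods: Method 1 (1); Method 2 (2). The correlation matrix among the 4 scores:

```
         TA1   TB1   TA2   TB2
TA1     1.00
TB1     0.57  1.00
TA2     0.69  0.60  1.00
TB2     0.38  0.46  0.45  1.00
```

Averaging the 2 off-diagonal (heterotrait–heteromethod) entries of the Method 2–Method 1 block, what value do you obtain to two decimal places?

0.49

HTHM values (method 2 × method 1): 0.60, 0.38; mean = 0.98/2 = 0.49.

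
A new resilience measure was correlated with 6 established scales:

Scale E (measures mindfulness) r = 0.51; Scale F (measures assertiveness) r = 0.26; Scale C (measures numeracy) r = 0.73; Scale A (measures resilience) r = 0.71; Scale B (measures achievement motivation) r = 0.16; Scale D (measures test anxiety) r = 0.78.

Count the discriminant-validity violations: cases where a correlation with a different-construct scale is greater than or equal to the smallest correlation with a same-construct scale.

2

Convergent (same construct = resilience): Scale A.
Smallest convergent = 0.71. Discriminant values: 0.51, 0.26, 0.73, 0.16, 0.78; count ≥ 0.71 → 2.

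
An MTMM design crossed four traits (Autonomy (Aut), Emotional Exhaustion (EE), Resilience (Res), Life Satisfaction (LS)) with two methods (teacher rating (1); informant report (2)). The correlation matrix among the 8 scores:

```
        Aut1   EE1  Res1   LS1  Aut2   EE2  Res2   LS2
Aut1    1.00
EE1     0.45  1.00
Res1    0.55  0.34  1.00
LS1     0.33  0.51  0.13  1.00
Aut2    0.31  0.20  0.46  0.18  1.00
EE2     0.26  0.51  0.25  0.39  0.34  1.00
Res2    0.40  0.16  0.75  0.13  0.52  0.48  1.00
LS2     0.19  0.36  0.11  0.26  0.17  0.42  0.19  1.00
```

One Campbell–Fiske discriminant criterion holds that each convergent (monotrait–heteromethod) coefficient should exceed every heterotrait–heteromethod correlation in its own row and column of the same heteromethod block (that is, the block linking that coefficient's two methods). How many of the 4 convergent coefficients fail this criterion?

Checking each validity diagonal entry against its comparison values:
Aut (methods 1·2): 0.31 vs {0.26, 0.20, 0.40, 0.46, 0.19, 0.18} → fail.
EE (methods 1·2): 0.51 vs {0.20, 0.26, 0.16, 0.25, 0.36, 0.39} → pass.
Res (methods 1·2): 0.75 vs {0.46, 0.40, 0.25, 0.16, 0.11, 0.13} → pass.
LS (methods 1·2): 0.26 vs {0.18, 0.19, 0.39, 0.36, 0.13, 0.11} → fail.
2 of 4 fail.

2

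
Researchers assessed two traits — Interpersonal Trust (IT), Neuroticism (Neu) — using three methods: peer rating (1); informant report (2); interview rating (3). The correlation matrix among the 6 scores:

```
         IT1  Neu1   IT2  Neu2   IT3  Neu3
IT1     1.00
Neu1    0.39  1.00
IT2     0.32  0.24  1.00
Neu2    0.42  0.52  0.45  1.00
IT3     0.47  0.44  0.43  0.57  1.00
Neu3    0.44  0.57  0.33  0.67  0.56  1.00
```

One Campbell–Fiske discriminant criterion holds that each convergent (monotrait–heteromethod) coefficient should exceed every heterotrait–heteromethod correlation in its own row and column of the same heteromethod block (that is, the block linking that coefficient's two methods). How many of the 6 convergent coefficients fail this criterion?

2

Each convergent coefficient versus the relevant comparison correlations:
IT (methods 1·2): 0.32 vs {0.42, 0.24} → fail.
IT (methods 1·3): 0.47 vs {0.44, 0.44} → pass.
IT (methods 2·3): 0.43 vs {0.33, 0.57} → fail.
Neu (methods 1·2): 0.52 vs {0.24, 0.42} → pass.
Neu (methods 1·3): 0.57 vs {0.44, 0.44} → pass.
Neu (methods 2·3): 0.67 vs {0.57, 0.33} → pass.
2 of 6 fail.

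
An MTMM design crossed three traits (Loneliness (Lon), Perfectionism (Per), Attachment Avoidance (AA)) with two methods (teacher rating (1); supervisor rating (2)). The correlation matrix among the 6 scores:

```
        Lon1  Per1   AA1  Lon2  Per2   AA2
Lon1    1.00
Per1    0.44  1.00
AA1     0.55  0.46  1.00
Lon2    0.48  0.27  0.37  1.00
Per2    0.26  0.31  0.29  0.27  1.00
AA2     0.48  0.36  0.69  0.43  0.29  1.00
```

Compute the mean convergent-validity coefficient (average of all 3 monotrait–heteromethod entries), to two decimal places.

Convergent values: 0.48, 0.31, 0.69; mean = 1.48/3 = 0.49.

0.49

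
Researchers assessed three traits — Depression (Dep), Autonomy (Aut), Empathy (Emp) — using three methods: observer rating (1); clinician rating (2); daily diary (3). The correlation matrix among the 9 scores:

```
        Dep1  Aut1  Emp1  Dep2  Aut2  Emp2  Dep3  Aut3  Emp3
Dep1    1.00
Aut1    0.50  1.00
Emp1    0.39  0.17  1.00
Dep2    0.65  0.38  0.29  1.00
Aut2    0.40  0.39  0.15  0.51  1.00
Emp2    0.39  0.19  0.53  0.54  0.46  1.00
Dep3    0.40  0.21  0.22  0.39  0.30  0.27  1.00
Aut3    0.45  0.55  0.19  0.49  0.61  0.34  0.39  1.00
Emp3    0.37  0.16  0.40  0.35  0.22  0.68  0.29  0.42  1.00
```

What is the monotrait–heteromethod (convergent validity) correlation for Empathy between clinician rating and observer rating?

Same trait (Emp), different methods: r(Emp2, Emp1) = 0.53.

0.53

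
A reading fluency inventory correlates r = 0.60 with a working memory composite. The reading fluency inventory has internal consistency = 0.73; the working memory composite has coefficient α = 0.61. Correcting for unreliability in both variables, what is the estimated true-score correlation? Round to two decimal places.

0.90

r_true = r_obs / √(r_xx · r_yy) = 0.60 / √(0.73 × 0.61) = 0.60 / √0.4453 = 0.60 / 0.6673 ≈ 0.90.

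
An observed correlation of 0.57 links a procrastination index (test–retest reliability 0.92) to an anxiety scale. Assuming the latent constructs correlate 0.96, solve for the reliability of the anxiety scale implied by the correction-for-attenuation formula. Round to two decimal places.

0.38

r_true = r_obs / √(r_xx · r_yy) ⇒ 0.96 = 0.57 / √(0.92 · r_yy).
√(0.92 · r_yy) = 0.57 / 0.96 = 0.5938; 0.92 · r_yy = 0.3526; r_yy = 0.3526 / 0.92 ≈ 0.38.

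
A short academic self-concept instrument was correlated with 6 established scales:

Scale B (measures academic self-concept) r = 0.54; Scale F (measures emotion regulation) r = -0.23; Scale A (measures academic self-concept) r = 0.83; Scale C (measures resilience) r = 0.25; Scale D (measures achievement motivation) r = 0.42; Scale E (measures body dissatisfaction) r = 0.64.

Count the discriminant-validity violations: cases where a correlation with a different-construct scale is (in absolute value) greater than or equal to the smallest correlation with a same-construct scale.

1

Convergent (same construct = academic self-concept): Scale B, Scale A.
Smallest convergent = 0.54. Discriminant |r|: 0.23, 0.25, 0.42, 0.64; count ≥ 0.54 → 1.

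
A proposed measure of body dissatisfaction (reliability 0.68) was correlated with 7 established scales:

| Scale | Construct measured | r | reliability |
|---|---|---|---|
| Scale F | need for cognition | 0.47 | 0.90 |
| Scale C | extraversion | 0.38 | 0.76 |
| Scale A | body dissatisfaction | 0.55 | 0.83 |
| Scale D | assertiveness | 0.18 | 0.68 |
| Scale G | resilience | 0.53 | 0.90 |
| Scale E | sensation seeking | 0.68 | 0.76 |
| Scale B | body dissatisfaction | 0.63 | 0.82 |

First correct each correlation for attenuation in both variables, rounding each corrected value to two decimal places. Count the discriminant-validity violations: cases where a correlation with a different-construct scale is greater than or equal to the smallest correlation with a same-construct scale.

Disattenuated r (r / √(r_scale · r_new)):
  Scale F (disc): 0.47 / √(0.90·0.68) = 0.60
  Scale C (disc): 0.38 / √(0.76·0.68) = 0.53
  Scale A (conv): 0.55 / √(0.83·0.68) = 0.73
  Scale D (disc): 0.18 / √(0.68·0.68) = 0.26
  Scale G (disc): 0.53 / √(0.90·0.68) = 0.68
  Scale E (disc): 0.68 / √(0.76·0.68) = 0.95
  Scale B (conv): 0.63 / √(0.82·0.68) = 0.84
Smallest convergent = 0.73. Discriminant values: 0.60, 0.53, 0.26, 0.68, 0.95; count ≥ 0.73 → 1.

1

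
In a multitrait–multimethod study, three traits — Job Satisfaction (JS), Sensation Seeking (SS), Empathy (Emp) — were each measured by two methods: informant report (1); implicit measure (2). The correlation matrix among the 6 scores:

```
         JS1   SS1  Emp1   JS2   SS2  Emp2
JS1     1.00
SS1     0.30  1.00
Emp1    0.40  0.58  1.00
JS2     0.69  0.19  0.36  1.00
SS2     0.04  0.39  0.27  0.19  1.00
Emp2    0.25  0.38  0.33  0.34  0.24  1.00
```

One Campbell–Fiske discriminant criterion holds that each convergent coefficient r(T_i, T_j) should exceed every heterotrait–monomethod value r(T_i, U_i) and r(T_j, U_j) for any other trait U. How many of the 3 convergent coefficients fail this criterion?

2

Each convergent coefficient versus the relevant comparison correlations:
JS (methods 1·2): 0.69 vs {0.30, 0.19, 0.40, 0.34} → pass.
SS (methods 1·2): 0.39 vs {0.30, 0.19, 0.58, 0.24} → fail.
Emp (methods 1·2): 0.33 vs {0.40, 0.34, 0.58, 0.24} → fail.
2 of 3 fail.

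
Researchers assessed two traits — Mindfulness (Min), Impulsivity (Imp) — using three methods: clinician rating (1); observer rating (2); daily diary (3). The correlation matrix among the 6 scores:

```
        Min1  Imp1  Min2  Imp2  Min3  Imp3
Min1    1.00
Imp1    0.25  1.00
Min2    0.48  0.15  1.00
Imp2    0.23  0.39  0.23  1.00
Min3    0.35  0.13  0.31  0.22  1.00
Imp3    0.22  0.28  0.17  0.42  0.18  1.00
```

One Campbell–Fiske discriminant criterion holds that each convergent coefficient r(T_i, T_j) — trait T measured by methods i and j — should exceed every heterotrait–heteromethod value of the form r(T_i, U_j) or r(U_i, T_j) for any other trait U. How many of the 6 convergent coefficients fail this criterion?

0

Each convergent coefficient versus the relevant comparison correlations:
Min (methods 1·2): 0.48 vs {0.23, 0.15} → pass.
Min (methods 1·3): 0.35 vs {0.22, 0.13} → pass.
Min (methods 2·3): 0.31 vs {0.17, 0.22} → pass.
Imp (methods 1·2): 0.39 vs {0.15, 0.23} → pass.
Imp (methods 1·3): 0.28 vs {0.13, 0.22} → pass.
Imp (methods 2·3): 0.42 vs {0.22, 0.17} → pass.
0 of 6 fail.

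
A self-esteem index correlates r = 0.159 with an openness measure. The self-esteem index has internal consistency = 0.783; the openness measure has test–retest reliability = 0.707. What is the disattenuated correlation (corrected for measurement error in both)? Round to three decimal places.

r_true = r_obs / √(r_xx · r_yy) = 0.159 / √(0.783 × 0.707) = 0.159 / √0.553581 = 0.159 / 0.7440 ≈ 0.214.

0.214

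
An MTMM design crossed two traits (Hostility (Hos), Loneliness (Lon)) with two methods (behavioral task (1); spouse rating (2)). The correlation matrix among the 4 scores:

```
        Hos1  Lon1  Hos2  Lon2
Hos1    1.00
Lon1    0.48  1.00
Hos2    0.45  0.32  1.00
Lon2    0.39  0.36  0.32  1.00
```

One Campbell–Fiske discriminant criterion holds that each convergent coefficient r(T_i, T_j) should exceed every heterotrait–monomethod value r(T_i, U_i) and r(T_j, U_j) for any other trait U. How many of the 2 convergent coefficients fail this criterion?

Each convergent coefficient versus the relevant comparison correlations:
Hos (methods 1·2): 0.45 vs {0.48, 0.32} → fail.
Lon (methods 1·2): 0.36 vs {0.48, 0.32} → fail.
2 of 2 fail.

2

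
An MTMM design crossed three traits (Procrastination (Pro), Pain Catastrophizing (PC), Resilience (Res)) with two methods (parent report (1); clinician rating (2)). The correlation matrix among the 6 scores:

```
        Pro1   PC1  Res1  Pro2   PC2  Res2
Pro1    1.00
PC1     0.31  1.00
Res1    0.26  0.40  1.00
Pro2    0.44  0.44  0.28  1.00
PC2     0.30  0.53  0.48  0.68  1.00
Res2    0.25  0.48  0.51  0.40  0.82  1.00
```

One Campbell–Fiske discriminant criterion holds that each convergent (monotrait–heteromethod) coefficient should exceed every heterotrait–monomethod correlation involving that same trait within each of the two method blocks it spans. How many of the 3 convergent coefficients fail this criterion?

Checking each validity diagonal entry against its comparison values:
Pro (methods 1·2): 0.44 vs {0.31, 0.68, 0.26, 0.40} → fail.
PC (methods 1·2): 0.53 vs {0.31, 0.68, 0.40, 0.82} → fail.
Res (methods 1·2): 0.51 vs {0.26, 0.40, 0.40, 0.82} → fail.
3 of 3 fail.

3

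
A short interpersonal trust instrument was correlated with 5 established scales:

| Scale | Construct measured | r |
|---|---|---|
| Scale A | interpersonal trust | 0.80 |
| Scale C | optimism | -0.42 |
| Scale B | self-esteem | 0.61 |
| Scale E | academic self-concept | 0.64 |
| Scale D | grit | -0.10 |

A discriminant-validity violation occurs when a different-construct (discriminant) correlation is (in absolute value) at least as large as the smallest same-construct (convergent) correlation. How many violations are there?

Convergent (same construct = interpersonal trust): Scale A.
Smallest convergent = 0.80. Discriminant |r|: 0.42, 0.61, 0.64, 0.10; count ≥ 0.80 → 0.

0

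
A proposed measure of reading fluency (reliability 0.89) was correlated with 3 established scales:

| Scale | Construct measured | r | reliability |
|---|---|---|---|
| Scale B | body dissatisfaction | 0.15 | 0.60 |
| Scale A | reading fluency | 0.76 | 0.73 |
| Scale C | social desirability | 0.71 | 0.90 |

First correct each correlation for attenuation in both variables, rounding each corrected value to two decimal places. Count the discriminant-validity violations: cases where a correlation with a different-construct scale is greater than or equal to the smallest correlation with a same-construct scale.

Disattenuated r (r / √(r_scale · r_new)):
  Scale B (disc): 0.15 / √(0.60·0.89) = 0.21
  Scale A (conv): 0.76 / √(0.73·0.89) = 0.94
  Scale C (disc): 0.71 / √(0.90·0.89) = 0.79
Smallest convergent = 0.94. Discriminant values: 0.21, 0.79; count ≥ 0.94 → 0.

0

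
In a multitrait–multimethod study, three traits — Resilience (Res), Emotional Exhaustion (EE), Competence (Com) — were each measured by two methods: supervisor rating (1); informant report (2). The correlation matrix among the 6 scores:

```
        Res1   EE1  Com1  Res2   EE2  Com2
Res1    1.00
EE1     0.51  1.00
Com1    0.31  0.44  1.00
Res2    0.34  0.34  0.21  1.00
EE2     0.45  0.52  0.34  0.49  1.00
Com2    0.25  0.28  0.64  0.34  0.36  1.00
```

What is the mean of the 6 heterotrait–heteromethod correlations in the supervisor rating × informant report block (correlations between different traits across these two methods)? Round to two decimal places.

0.31

HTHM values (method 1 × method 2): 0.45, 0.25, 0.34, 0.28, 0.21, 0.34; mean = 1.87/6 = 0.31.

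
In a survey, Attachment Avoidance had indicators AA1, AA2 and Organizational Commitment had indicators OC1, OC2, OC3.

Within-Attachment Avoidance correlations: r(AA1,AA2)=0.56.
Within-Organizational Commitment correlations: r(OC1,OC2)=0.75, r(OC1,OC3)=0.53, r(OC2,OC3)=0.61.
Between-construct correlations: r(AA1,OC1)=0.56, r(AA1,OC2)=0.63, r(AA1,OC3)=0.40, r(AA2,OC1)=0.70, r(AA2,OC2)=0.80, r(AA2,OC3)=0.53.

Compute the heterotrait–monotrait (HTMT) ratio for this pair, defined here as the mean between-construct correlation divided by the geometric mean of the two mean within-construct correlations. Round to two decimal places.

Mean heterotrait r = 3.62/6 = 0.6033.
Mean within-AA = 0.56/1 = 0.5600; mean within-OC = 1.89/3 = 0.6300.
Geometric mean = √(0.5600 × 0.6300) = 0.5940.
HTMT = 0.6033 / 0.5940 = 1.02.

1.02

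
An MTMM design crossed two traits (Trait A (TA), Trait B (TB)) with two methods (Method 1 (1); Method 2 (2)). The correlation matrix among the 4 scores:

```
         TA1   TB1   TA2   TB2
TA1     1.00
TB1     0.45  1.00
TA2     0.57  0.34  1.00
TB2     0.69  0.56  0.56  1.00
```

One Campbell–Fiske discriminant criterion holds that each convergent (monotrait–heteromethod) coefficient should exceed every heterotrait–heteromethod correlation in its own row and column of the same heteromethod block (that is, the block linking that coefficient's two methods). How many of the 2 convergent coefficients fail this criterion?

Each convergent coefficient versus the relevant comparison correlations:
TA (methods 1·2): 0.57 vs {0.69, 0.34} → fail.
TB (methods 1·2): 0.56 vs {0.34, 0.69} → fail.
2 of 2 fail.

2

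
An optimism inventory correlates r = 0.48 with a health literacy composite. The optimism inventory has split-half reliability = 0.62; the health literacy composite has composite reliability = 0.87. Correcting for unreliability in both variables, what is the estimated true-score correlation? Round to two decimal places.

0.65

r_true = r_obs / √(r_xx · r_yy) = 0.48 / √(0.62 × 0.87) = 0.48 / √0.5394 = 0.48 / 0.7344 ≈ 0.65.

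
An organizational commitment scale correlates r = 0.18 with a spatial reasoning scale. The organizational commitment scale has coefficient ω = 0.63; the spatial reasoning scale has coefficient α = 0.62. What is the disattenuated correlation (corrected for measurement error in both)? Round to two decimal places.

r_true = r_obs / √(r_xx · r_yy) = 0.18 / √(0.63 × 0.62) = 0.18 / √0.3906 = 0.18 / 0.6250 ≈ 0.29.

0.29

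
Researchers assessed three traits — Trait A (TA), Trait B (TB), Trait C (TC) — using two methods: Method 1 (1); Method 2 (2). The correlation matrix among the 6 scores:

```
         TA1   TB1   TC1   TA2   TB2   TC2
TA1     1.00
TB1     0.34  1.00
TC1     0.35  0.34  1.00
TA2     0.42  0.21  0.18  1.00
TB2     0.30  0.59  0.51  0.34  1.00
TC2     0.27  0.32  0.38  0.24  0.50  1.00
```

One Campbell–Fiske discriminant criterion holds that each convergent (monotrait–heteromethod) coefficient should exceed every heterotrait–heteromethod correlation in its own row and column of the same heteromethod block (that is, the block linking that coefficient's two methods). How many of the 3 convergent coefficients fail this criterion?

Convergent coefficients and their comparison sets:
TA (methods 1·2): 0.42 vs {0.30, 0.21, 0.27, 0.18} → pass.
TB (methods 1·2): 0.59 vs {0.21, 0.30, 0.32, 0.51} → pass.
TC (methods 1·2): 0.38 vs {0.18, 0.27, 0.51, 0.32} → fail.
1 of 3 fail.

1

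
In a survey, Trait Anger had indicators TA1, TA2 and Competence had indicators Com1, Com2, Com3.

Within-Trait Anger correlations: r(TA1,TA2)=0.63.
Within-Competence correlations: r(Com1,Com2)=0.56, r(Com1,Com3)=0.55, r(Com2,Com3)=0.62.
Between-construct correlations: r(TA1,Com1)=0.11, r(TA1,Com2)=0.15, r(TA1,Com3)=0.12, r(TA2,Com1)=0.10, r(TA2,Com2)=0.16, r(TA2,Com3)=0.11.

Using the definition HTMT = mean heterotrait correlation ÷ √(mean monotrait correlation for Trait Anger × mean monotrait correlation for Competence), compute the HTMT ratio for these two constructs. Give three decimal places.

Mean between = 0.75/6 = 0.1250.
Mean within-TA = 0.63/1 = 0.6300; mean within-Com = 1.73/3 = 0.5767.
Geometric mean = √(0.6300 × 0.5767) = 0.6028.
HTMT = 0.1250 / 0.6028 = 0.207.

0.207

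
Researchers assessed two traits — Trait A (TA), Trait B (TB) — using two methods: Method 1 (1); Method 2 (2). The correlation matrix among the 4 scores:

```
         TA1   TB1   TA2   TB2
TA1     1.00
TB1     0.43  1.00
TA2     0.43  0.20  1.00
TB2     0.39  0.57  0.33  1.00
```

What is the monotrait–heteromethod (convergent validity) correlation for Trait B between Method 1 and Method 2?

0.57

Same trait (TB), different methods: r(TB1, TB2) = 0.57.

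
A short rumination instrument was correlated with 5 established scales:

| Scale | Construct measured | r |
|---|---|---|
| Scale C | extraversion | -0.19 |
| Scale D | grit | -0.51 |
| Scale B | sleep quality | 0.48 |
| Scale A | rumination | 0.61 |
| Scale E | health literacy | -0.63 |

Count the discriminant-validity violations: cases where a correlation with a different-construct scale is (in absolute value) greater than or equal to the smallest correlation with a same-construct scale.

Convergent (same construct = rumination): Scale A.
Smallest convergent = 0.61. Discriminant |r|: 0.19, 0.51, 0.48, 0.63; count ≥ 0.61 → 1.

1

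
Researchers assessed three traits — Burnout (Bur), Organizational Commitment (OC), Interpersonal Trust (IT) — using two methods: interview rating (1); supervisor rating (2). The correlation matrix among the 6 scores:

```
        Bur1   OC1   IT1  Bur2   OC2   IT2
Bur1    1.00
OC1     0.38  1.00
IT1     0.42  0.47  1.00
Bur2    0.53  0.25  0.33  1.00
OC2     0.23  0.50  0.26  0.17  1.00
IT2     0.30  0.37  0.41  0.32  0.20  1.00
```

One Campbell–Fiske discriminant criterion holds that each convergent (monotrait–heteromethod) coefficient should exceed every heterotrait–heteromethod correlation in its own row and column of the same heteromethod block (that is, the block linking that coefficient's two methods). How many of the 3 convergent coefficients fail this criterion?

Checking each validity diagonal entry against its comparison values:
Bur (methods 1·2): 0.53 vs {0.23, 0.25, 0.30, 0.33} → pass.
OC (methods 1·2): 0.50 vs {0.25, 0.23, 0.37, 0.26} → pass.
IT (methods 1·2): 0.41 vs {0.33, 0.30, 0.26, 0.37} → pass.
0 of 3 fail.

0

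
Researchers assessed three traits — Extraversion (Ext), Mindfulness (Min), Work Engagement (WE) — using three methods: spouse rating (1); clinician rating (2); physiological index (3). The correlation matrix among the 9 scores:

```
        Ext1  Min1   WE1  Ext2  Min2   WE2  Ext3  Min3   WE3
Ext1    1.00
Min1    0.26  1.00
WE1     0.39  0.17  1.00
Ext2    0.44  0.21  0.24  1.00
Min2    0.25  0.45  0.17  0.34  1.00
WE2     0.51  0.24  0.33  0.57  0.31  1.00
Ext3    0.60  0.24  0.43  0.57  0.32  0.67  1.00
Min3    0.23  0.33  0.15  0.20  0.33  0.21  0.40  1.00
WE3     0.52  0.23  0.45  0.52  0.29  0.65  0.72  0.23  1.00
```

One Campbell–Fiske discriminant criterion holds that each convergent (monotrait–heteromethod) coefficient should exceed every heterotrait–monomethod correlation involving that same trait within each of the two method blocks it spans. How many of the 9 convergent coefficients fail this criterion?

Checking each validity diagonal entry against its comparison values:
Ext (methods 1·2): 0.44 vs {0.26, 0.34, 0.39, 0.57} → fail.
Ext (methods 1·3): 0.60 vs {0.26, 0.40, 0.39, 0.72} → fail.
Ext (methods 2·3): 0.57 vs {0.34, 0.40, 0.57, 0.72} → fail.
Min (methods 1·2): 0.45 vs {0.26, 0.34, 0.17, 0.31} → pass.
Min (methods 1·3): 0.33 vs {0.26, 0.40, 0.17, 0.23} → fail.
Min (methods 2·3): 0.33 vs {0.34, 0.40, 0.31, 0.23} → fail.
WE (methods 1·2): 0.33 vs {0.39, 0.57, 0.17, 0.31} → fail.
WE (methods 1·3): 0.45 vs {0.39, 0.72, 0.17, 0.23} → fail.
WE (methods 2·3): 0.65 vs {0.57, 0.72, 0.31, 0.23} → fail.
8 of 9 fail.

8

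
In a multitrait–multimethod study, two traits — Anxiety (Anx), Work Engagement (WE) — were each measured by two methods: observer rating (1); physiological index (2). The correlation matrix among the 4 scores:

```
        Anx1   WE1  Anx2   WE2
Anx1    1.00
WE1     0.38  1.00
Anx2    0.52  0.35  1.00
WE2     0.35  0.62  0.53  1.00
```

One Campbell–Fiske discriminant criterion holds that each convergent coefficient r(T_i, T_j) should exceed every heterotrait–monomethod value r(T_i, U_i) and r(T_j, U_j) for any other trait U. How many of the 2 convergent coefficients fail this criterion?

Each convergent coefficient versus the relevant comparison correlations:
Anx (methods 1·2): 0.52 vs {0.38, 0.53} → fail.
WE (methods 1·2): 0.62 vs {0.38, 0.53} → pass.
1 of 2 fail.

1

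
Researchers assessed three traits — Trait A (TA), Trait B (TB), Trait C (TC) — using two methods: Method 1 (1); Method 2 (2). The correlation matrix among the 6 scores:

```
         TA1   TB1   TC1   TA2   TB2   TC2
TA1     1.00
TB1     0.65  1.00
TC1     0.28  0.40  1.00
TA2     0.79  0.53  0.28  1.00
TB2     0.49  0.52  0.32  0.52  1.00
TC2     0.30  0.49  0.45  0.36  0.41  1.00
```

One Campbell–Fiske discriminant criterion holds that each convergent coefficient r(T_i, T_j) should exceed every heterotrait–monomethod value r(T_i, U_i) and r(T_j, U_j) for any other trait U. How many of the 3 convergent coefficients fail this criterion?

1

Each convergent coefficient versus the relevant comparison correlations:
TA (methods 1·2): 0.79 vs {0.65, 0.52, 0.28, 0.36} → pass.
TB (methods 1·2): 0.52 vs {0.65, 0.52, 0.40, 0.41} → fail.
TC (methods 1·2): 0.45 vs {0.28, 0.36, 0.40, 0.41} → pass.
1 of 3 fail.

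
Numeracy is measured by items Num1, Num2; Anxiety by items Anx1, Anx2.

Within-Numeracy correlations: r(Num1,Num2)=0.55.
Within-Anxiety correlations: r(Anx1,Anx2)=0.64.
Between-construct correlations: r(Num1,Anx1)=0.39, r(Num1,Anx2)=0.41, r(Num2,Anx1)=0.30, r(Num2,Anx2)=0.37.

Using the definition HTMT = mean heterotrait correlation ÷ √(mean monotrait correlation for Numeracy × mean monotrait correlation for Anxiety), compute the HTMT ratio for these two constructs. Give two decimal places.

0.62

Between-construct mean = 1.47/4 = 0.3675.
Mean within-Num = 0.55/1 = 0.5500; mean within-Anx = 0.64/1 = 0.6400.
Geometric mean = √(0.5500 × 0.6400) = 0.5933.
HTMT = 0.3675 / 0.5933 = 0.62.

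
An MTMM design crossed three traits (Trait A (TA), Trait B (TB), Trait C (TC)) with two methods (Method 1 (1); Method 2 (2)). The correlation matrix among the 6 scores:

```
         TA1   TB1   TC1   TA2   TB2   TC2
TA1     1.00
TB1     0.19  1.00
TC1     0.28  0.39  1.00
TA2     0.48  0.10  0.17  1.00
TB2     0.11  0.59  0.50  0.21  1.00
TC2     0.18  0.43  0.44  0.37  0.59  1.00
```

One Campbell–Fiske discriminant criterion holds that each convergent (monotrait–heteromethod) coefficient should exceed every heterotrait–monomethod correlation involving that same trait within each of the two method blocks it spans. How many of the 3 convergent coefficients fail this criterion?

2

Each convergent coefficient versus the relevant comparison correlations:
TA (methods 1·2): 0.48 vs {0.19, 0.21, 0.28, 0.37} → pass.
TB (methods 1·2): 0.59 vs {0.19, 0.21, 0.39, 0.59} → fail.
TC (methods 1·2): 0.44 vs {0.28, 0.37, 0.39, 0.59} → fail.
2 of 3 fail.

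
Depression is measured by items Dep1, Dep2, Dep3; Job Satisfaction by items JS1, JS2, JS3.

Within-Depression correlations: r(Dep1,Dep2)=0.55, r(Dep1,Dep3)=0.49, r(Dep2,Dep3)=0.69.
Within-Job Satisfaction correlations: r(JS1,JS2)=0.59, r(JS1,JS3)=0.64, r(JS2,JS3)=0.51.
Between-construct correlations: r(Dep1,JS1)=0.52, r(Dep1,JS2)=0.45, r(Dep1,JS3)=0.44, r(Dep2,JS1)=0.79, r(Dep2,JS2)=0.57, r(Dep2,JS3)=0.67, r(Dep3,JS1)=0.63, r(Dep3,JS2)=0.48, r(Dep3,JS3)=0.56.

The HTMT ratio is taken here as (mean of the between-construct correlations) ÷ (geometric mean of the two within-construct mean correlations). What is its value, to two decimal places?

Mean heterotrait r = 5.11/9 = 0.5678.
Mean within-Dep = 1.73/3 = 0.5767; mean within-JS = 1.74/3 = 0.5800.
Geometric mean = √(0.5767 × 0.5800) = 0.5783.
HTMT = 0.5678 / 0.5783 = 0.98.

0.98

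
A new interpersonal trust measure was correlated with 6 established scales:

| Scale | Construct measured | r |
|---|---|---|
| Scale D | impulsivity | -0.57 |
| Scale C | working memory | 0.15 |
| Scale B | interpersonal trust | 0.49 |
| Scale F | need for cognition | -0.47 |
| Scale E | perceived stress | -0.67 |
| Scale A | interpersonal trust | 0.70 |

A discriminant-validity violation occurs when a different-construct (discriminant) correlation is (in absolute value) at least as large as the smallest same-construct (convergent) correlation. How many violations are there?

Convergent (same construct = interpersonal trust): Scale B, Scale A.
Smallest convergent = 0.49. Discriminant |r|: 0.57, 0.15, 0.47, 0.67; count ≥ 0.49 → 2.

2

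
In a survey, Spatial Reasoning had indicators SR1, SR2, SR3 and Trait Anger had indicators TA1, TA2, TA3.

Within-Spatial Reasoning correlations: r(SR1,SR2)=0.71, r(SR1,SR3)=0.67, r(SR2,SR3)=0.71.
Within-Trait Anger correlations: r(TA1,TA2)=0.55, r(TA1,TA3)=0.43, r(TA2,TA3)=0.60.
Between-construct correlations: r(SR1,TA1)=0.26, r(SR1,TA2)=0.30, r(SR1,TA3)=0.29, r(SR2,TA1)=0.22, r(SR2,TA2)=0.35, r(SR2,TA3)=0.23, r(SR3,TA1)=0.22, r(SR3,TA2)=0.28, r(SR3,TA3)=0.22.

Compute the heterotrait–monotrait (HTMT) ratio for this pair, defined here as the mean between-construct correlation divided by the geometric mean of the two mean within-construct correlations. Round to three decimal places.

Mean between = 2.37/9 = 0.2633.
Mean within-SR = 2.09/3 = 0.6967; mean within-TA = 1.58/3 = 0.5267.
Geometric mean = √(0.6967 × 0.5267) = 0.6058.
HTMT = 0.2633 / 0.6058 = 0.435.

0.435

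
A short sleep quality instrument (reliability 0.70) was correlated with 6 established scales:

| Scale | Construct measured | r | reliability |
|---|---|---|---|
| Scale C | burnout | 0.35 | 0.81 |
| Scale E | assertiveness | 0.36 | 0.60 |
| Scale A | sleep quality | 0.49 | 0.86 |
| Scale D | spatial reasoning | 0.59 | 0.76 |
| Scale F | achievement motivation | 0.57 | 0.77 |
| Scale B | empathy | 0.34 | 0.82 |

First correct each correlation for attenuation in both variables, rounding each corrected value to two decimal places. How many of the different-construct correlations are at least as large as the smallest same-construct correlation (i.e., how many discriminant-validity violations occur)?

Disattenuated r (r / √(r_scale · r_new)):
  Scale C (disc): 0.35 / √(0.81·0.70) = 0.46
  Scale E (disc): 0.36 / √(0.60·0.70) = 0.56
  Scale A (conv): 0.49 / √(0.86·0.70) = 0.63
  Scale D (disc): 0.59 / √(0.76·0.70) = 0.81
  Scale F (disc): 0.57 / √(0.77·0.70) = 0.78
  Scale B (disc): 0.34 / √(0.82·0.70) = 0.45
Smallest convergent = 0.63. Discriminant values: 0.46, 0.56, 0.81, 0.78, 0.45; count ≥ 0.63 → 2.

2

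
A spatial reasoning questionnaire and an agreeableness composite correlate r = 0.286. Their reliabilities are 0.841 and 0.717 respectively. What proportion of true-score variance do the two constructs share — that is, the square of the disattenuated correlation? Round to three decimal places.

0.136

Disattenuated r = 0.286 / √(0.841 × 0.717) = 0.286 / 0.7765 = 0.3683.
Shared true-score variance = 0.3683² = 0.1356 ≈ 0.136.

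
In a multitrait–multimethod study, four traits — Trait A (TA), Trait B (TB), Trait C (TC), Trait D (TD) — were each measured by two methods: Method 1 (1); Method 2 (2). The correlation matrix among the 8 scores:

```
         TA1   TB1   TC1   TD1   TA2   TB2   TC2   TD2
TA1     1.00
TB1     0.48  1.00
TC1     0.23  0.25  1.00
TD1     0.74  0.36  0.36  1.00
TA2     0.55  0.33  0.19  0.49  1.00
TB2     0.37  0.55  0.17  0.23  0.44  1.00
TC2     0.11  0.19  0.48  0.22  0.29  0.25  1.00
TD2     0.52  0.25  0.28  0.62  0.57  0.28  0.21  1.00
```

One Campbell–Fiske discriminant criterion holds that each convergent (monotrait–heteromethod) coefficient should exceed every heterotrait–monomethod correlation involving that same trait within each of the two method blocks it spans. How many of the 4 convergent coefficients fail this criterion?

2

Checking each validity diagonal entry against its comparison values:
TA (methods 1·2): 0.55 vs {0.48, 0.44, 0.23, 0.29, 0.74, 0.57} → fail.
TB (methods 1·2): 0.55 vs {0.48, 0.44, 0.25, 0.25, 0.36, 0.28} → pass.
TC (methods 1·2): 0.48 vs {0.23, 0.29, 0.25, 0.25, 0.36, 0.21} → pass.
TD (methods 1·2): 0.62 vs {0.74, 0.57, 0.36, 0.28, 0.36, 0.21} → fail.
2 of 4 fail.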